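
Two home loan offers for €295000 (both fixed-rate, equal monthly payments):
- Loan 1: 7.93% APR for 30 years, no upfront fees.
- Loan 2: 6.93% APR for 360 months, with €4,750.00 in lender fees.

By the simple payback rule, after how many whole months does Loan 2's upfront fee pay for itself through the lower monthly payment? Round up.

24 months

Loan 1: monthly rate = 7.93%/12 = 0.0066083; payment = 295,000 × 0.0066083 / (1 − (1+0.0066083)^−360) = €2,150.23.
Loan 2: monthly rate = 6.93%/12 = 0.0057750; payment = 295,000 × 0.0057750 / (1 − (1+0.0057750)^−360) = €1,948.79.
Monthly savings = €2,150.23 − €1,948.79 = €201.44.
Break-even = €4,750.00 / €201.44 = 23.58 → 24 months.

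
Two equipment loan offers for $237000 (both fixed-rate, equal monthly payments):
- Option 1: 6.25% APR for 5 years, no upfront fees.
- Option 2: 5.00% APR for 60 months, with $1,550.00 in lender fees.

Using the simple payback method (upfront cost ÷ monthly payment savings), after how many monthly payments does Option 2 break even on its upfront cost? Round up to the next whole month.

Option 1: monthly rate = 6.25%/12 = 0.0052083; payment = 237,000 × 0.0052083 / (1 − (1+0.0052083)^−60) = $4,609.48.
Option 2: at 5.00% the monthly rate is 0.0041667, so the payment is 237,000 × 0.0041667 / (1 − 1.0041667^−60) = $4,472.48.
Monthly savings = $4,609.48 − $4,472.48 = $137.00.
Break-even = $1,550.00 / $137.00 = 11.31 → 12 months.

12 months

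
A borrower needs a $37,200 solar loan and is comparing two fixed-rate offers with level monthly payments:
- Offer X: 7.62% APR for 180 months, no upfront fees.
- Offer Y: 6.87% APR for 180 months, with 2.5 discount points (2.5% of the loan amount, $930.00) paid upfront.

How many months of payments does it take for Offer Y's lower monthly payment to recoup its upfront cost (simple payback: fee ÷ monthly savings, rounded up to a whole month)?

Offer X: monthly rate = 7.62%/12 = 0.0063500; payment = 37,200 × 0.0063500 / (1 − (1+0.0063500)^−180) = $347.39.
Offer Y: monthly rate = 6.87%/12 = 0.0057250; payment = 37,200 × 0.0057250 / (1 − (1+0.0057250)^−180) = $331.67.
Monthly savings = $347.39 − $331.67 = $15.72.
Break-even = $930.00 / $15.72 = 59.16 → 60 months.

60 months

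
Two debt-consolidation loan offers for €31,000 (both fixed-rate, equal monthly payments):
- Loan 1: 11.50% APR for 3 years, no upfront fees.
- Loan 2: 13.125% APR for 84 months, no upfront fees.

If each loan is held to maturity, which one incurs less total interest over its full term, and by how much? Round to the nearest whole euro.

Loan 1: at 11.50% the monthly rate is 0.0095833, so the payment is 31,000 × 0.0095833 / (1 − 1.0095833^−36) = €1,022.26.
Total interest on Loan 1 = 36 × €1,022.26 − €31,000 = €5,801.36.
Loan 2: monthly rate = 13.125%/12 = 0.0109375; payment = 31,000 × 0.0109375 / (1 − (1+0.0109375)^−84) = €566.06.
Total interest on Loan 2 = 84 × €566.06 − €31,000 = €16,549.04.
Loan 1 is lower by €10,747.68.

Loan 1 by €10,748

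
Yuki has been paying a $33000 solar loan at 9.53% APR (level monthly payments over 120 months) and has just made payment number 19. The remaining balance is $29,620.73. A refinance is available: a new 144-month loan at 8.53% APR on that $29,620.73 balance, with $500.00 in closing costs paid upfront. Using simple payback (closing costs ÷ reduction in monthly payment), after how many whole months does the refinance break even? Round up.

6 months

Current payment = 33,000 × 9.53%/12 / (1 − (1+0.0079417)^−120) = $427.55.
Refinanced payment = 29,620.73 × 0.0071083 / (1 − (1+0.0071083)^−144) = $329.30.
Monthly savings = $427.55 − $329.30 = $98.25.
Break-even = $500.00 / $98.25 = 5.09 → 6 months.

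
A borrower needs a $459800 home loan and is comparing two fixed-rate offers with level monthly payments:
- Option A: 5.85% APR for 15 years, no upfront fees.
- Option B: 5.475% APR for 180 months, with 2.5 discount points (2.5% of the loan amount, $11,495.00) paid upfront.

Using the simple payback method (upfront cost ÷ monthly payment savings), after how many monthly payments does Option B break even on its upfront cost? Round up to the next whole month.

125 months

Option A: monthly rate = 5.85%/12 = 0.0048750; payment = 459,800 × 0.0048750 / (1 − (1+0.0048750)^−180) = $3,842.89.
Option B: monthly rate = 5.475%/12 = 0.0045625; payment = 459,800 × 0.0045625 / (1 − (1+0.0045625)^−180) = $3,750.85.
Monthly savings = $3,842.89 − $3,750.85 = $92.04.
Break-even = $11,495.00 / $92.04 = 124.89 → 125 months.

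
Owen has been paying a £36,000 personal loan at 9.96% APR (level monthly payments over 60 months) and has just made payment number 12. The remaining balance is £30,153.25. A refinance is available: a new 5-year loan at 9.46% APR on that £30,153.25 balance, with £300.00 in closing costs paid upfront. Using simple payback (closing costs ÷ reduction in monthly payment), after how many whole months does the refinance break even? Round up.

3 months

Current payment = 36,000 × 9.96%/12 / (1 − (1+0.0083000)^−60) = £764.19.
Refinanced payment = 30,153.25 × 0.0078833 / (1 − (1+0.0078833)^−60) = £632.69.
Monthly savings = £764.19 − £632.69 = £131.50.
Break-even = £300.00 / £131.50 = 2.28 → 3 months.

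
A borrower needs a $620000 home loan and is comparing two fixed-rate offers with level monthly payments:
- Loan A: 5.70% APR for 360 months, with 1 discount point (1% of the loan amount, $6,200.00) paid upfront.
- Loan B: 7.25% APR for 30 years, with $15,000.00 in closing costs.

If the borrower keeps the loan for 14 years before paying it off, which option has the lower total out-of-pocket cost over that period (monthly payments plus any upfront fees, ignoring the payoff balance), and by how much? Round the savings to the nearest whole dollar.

Loan A: at 5.70% the monthly rate is 0.0047500, so the payment is 620,000 × 0.0047500 / (1 − 1.0047500^−360) = $3,598.48.
Loan B: monthly rate = 7.25%/12 = 0.0060417; payment = 620,000 × 0.0060417 / (1 − (1+0.0060417)^−360) = $4,229.49.
Over 168 months: Loan A costs 168 × $3,598.48 + $6,200.00 = $610,744.64; Loan B costs 168 × $4,229.49 + $15,000.00 = $725,554.32.
Loan A is cheaper by $725,554.32 − $610,744.64 = $114,809.68.

Loan A by $114,810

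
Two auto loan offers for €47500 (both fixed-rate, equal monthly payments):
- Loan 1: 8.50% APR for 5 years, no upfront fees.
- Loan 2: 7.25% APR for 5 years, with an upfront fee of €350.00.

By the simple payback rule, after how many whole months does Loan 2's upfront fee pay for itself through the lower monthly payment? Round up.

13 months

Loan 1: at 8.50% the monthly rate is 0.0070833, so the payment is 47,500 × 0.0070833 / (1 − 1.0070833^−60) = €974.54.
Loan 2: at 7.25% the monthly rate is 0.0060417, so the payment is 47,500 × 0.0060417 / (1 − 1.0060417^−60) = €946.17.
Monthly savings = €974.54 − €946.17 = €28.37.
Break-even = €350.00 / €28.37 = 12.34 → 13 months.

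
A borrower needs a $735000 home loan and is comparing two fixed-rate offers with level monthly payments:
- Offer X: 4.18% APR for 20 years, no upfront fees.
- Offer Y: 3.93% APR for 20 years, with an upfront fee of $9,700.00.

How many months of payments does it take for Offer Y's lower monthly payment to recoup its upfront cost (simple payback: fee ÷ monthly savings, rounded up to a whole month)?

100 months

Offer X: monthly rate = 4.18%/12 = 0.0034833; payment = 735,000 × 0.0034833 / (1 − (1+0.0034833)^−240) = $4,523.98.
Offer Y: monthly rate = 3.93%/12 = 0.0032750; payment = 735,000 × 0.0032750 / (1 − (1+0.0032750)^−240) = $4,426.89.
Monthly savings = $4,523.98 − $4,426.89 = $97.09.
Break-even = $9,700.00 / $97.09 = 99.91 → 100 months.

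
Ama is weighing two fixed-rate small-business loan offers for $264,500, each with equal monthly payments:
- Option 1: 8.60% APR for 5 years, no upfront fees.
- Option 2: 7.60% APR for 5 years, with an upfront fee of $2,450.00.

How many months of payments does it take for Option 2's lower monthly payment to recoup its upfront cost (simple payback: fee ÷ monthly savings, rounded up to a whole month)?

20 months

Option 1: at 8.60% the monthly rate is 0.0071667, so the payment is 264,500 × 0.0071667 / (1 − 1.0071667^−60) = $5,439.38.
Option 2: at 7.60% the monthly rate is 0.0063333, so the payment is 264,500 × 0.0063333 / (1 − 1.0063333^−60) = $5,312.62.
Monthly savings = $5,439.38 − $5,312.62 = $126.76.
Break-even = $2,450.00 / $126.76 = 19.33 → 20 months.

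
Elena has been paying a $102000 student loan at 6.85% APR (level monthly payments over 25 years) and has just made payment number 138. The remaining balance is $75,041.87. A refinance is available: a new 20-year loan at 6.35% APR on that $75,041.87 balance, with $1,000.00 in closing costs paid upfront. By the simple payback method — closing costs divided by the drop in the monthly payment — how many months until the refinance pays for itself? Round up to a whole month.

7 months

Current payment = 102,000 × 6.85%/12 / (1 − (1+0.0057083)^−300) = $711.18.
Refinanced payment = 75,041.87 × 0.0052917 / (1 − (1+0.0052917)^−240) = $552.88.
Monthly savings = $711.18 − $552.88 = $158.30.
Break-even = $1,000.00 / $158.30 = 6.32 → 7 months.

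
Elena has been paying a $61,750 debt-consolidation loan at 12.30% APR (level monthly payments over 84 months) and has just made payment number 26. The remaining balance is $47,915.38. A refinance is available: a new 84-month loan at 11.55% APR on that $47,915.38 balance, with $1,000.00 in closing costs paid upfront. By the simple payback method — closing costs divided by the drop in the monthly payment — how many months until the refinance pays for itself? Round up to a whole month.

4 months

Current payment = 61,750 × 12.3%/12 / (1 − (1+0.0102500)^−84) = $1,099.99.
Refinanced payment = 47,915.38 × 0.0096250 / (1 − (1+0.0096250)^−84) = $834.35.
Monthly savings = $1,099.99 − $834.35 = $265.64.
Break-even = $1,000.00 / $265.64 = 3.76 → 4 months.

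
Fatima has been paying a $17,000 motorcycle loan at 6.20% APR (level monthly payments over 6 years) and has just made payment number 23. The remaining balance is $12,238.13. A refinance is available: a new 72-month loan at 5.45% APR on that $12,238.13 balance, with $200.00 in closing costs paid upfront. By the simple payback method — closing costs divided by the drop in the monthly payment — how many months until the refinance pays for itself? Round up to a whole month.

Current payment = 17,000 × 6.2%/12 / (1 − (1+0.0051667)^−72) = $283.35.
Refinanced payment = 12,238.13 × 0.0045417 / (1 − (1+0.0045417)^−72) = $199.66.
Monthly savings = $283.35 − $199.66 = $83.69.
Break-even = $200.00 / $83.69 = 2.39 → 3 months.

3 months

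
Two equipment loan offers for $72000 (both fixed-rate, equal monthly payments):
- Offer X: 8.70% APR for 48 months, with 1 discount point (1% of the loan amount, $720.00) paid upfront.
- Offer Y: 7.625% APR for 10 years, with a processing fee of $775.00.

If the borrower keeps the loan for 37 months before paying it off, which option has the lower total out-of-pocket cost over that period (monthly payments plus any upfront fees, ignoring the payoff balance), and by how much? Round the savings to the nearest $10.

Offer X: at 8.70% the monthly rate is 0.0072500, so the payment is 72,000 × 0.0072500 / (1 − 1.0072500^−48) = $1,781.48.
Offer Y: at 7.625% the monthly rate is 0.0063542, so the payment is 72,000 × 0.0063542 / (1 − 1.0063542^−120) = $859.36.
Over 37 months: Offer X costs 37 × $1,781.48 + $720.00 = $66,634.76; Offer Y costs 37 × $859.36 + $775.00 = $32,571.32.
Offer Y is cheaper by $66,634.76 − $32,571.32 = $34,063.44.

Offer Y by $34,060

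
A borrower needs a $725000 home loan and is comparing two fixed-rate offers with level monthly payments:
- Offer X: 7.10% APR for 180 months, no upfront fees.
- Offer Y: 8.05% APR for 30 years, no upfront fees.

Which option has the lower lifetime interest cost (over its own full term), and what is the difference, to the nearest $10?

Offer X: at 7.10% the monthly rate is 0.0059167, so the payment is 725,000 × 0.0059167 / (1 − 1.0059167^−180) = $6,557.10.
Total interest on Offer X = 180 × $6,557.10 − $725,000 = $455,278.00.
Offer Y: at 8.05% the monthly rate is 0.0067083, so the payment is 725,000 × 0.0067083 / (1 − 1.0067083^−360) = $5,345.09.
Total interest on Offer Y = 360 × $5,345.09 − $725,000 = $1,199,232.40.
Offer X is lower by $743,954.40.

Offer X by $743,950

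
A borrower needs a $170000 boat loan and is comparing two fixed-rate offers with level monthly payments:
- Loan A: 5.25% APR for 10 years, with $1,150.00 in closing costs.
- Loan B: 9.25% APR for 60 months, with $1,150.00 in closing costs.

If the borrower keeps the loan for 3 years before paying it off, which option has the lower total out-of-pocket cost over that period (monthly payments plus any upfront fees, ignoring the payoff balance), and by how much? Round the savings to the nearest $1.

Loan A by $62,122

Loan A: monthly rate = 5.25%/12 = 0.0043750; payment = 170,000 × 0.0043750 / (1 − (1+0.0043750)^−120) = $1,823.96.
Loan B: at 9.25% the monthly rate is 0.0077083, so the payment is 170,000 × 0.0077083 / (1 − 1.0077083^−60) = $3,549.58.
Over 36 months: Loan A costs 36 × $1,823.96 + $1,150.00 = $66,812.56; Loan B costs 36 × $3,549.58 + $1,150.00 = $128,934.88.
Loan A is cheaper by $128,934.88 − $66,812.56 = $62,122.32.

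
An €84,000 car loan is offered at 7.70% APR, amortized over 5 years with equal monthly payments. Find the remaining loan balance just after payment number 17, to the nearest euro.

With monthly rate i = 7.7%/12 = 0.0064167, the balance after k of n payments is P · [(1+i)^n − (1+i)^k] / [(1+i)^n − 1].
(1+0.0064167)^60 = 1.46780788 and (1+0.0064167)^17 = 1.11486670, so the balance is 84,000 × (1.46780788 − 1.11486670) / (1.46780788 − 1) = €63,374.43.

€63,374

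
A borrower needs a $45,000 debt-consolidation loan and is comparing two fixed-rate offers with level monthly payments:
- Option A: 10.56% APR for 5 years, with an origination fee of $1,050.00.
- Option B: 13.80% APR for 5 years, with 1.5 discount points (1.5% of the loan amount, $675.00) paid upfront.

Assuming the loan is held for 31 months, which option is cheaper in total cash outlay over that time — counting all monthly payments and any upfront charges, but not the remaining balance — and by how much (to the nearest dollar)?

Option A: at 10.56% the monthly rate is 0.0088000, so the payment is 45,000 × 0.0088000 / (1 − 1.0088000^−60) = $968.56.
Option B: at 13.80% the monthly rate is 0.0115000, so the payment is 45,000 × 0.0115000 / (1 − 1.0115000^−60) = $1,042.41.
Over 31 months: Option A costs 31 × $968.56 + $1,050.00 = $31,075.36; Option B costs 31 × $1,042.41 + $675.00 = $32,989.71.
Option A is cheaper by $32,989.71 − $31,075.36 = $1,914.35.

Option A by $1,914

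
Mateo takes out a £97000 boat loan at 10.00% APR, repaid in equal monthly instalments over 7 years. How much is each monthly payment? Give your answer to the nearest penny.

£1,610.31

Monthly rate = 10%/12 = 0.0083333; payment = 97,000 × 0.0083333 / (1 − (1+0.0083333)^−84) = £1,610.31.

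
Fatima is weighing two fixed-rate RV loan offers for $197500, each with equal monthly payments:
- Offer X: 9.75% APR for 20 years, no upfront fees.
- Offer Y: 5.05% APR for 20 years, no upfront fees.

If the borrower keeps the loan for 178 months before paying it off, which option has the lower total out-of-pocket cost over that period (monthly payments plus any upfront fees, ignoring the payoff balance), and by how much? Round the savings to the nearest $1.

Offer X: at 9.75% the monthly rate is 0.0081250, so the payment is 197,500 × 0.0081250 / (1 − 1.0081250^−240) = $1,873.32.
Offer Y: monthly rate = 5.05%/12 = 0.0042083; payment = 197,500 × 0.0042083 / (1 − (1+0.0042083)^−240) = $1,308.87.
Over 178 months: Offer X costs 178 × $1,873.32 = $333,450.96; Offer Y costs 178 × $1,308.87 = $232,978.86.
Offer Y is cheaper by $333,450.96 − $232,978.86 = $100,472.10.

Offer Y by $100,472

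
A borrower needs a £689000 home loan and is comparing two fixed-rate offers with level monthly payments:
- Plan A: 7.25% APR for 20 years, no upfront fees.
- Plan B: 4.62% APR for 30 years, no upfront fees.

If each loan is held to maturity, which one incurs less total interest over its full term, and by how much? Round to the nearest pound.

Plan B by £32,436

Plan A: monthly rate = 7.25%/12 = 0.0060417; payment = 689,000 × 0.0060417 / (1 − (1+0.0060417)^−240) = £5,445.69.
Total interest on Plan A = 240 × £5,445.69 − £689,000 = £617,965.60.
Plan B: monthly rate = 4.62%/12 = 0.0038500; payment = 689,000 × 0.0038500 / (1 − (1+0.0038500)^−360) = £3,540.36.
Total interest on Plan B = 360 × £3,540.36 − £689,000 = £585,529.60.
Plan B is lower by £32,436.00.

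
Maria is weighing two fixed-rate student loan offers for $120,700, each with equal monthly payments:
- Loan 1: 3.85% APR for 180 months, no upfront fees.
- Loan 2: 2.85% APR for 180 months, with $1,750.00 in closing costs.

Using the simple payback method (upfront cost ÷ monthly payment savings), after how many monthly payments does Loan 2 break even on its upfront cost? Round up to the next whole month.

Loan 1: monthly rate = 3.85%/12 = 0.0032083; payment = 120,700 × 0.0032083 / (1 − (1+0.0032083)^−180) = $883.76.
Loan 2: at 2.85% the monthly rate is 0.0023750, so the payment is 120,700 × 0.0023750 / (1 − 1.0023750^−180) = $824.85.
Monthly savings = $883.76 − $824.85 = $58.91.
Break-even = $1,750.00 / $58.91 = 29.71 → 30 months.

30 months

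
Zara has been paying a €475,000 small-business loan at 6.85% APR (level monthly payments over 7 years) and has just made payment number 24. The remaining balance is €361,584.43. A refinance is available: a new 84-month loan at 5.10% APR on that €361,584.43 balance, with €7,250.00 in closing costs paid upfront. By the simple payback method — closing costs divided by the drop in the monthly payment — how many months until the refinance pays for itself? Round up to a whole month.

4 months

Current payment = 475,000 × 6.85%/12 / (1 − (1+0.0057083)^−84) = €7,134.24.
Refinanced payment = 361,584.43 × 0.0042500 / (1 − (1+0.0042500)^−84) = €5,127.61.
Monthly savings = €7,134.24 − €5,127.61 = €2,006.63.
Break-even = €7,250.00 / €2,006.63 = 3.61 → 4 months.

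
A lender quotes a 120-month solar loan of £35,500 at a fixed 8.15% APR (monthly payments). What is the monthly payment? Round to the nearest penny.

£433.53

Monthly rate = 8.15%/12 = 0.0067917; payment = 35,500 × 0.0067917 / (1 − (1+0.0067917)^−120) = £433.53.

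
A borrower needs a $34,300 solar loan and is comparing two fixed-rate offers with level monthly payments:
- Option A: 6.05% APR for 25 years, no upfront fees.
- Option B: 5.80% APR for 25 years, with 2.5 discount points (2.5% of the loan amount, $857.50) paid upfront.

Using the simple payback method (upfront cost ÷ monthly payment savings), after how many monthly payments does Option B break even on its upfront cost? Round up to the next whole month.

Option A: monthly rate = 6.05%/12 = 0.0050417; payment = 34,300 × 0.0050417 / (1 − (1+0.0050417)^−300) = $222.04.
Option B: at 5.80% the monthly rate is 0.0048333, so the payment is 34,300 × 0.0048333 / (1 − 1.0048333^−300) = $216.82.
Monthly savings = $222.04 − $216.82 = $5.22.
Break-even = $857.50 / $5.22 = 164.27 → 165 months.

165 months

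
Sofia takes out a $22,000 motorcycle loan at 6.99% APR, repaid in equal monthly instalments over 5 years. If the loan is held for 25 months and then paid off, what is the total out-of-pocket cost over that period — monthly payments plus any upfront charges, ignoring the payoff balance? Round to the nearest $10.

$10,890

At 6.99% the monthly rate is 0.0058250, so the payment is 22,000 × 0.0058250 / (1 − 1.0058250^−60) = $435.52.
Total outlay = 25 × $435.52 = $10,888.00.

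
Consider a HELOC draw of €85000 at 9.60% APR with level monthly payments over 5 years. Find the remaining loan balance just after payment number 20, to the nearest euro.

€61,044

With monthly rate i = 9.6%/12 = 0.0080000, the balance after k of n payments is P · [(1+i)^n − (1+i)^k] / [(1+i)^n − 1].
(1+0.0080000)^60 = 1.61299093 and (1+0.0080000)^20 = 1.17276404, so the balance is 85,000 × (1.61299093 − 1.17276404) / (1.61299093 − 1) = €61,043.78.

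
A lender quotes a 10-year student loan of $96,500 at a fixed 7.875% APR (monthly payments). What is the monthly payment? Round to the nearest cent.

At 7.875% the monthly rate is 0.0065625, so the payment is 96,500 × 0.0065625 / (1 − 1.0065625^−120) = $1,164.45.

$1,164.45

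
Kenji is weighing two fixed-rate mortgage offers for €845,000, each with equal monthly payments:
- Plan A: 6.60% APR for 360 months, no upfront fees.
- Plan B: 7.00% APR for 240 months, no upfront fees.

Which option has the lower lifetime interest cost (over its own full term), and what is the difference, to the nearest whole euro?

Plan B by €370,494

Plan A: monthly rate = 6.6%/12 = 0.0055000; payment = 845,000 × 0.0055000 / (1 − (1+0.0055000)^−360) = €5,396.67.
Total interest on Plan A = 360 × €5,396.67 − €845,000 = €1,097,801.20.
Plan B: monthly rate = 7%/12 = 0.0058333; payment = 845,000 × 0.0058333 / (1 − (1+0.0058333)^−240) = €6,551.28.
Total interest on Plan B = 240 × €6,551.28 − €845,000 = €727,307.20.
Plan B is lower by €370,494.00.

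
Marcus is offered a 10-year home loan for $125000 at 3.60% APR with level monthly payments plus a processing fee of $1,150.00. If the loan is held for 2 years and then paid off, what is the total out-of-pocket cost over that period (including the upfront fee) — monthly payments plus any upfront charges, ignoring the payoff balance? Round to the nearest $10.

At 3.60% the monthly rate is 0.0030000, so the payment is 125,000 × 0.0030000 / (1 − 1.0030000^−120) = $1,241.94.
Total outlay = 24 × $1,241.94 + $1,150.00 = $30,956.56.

$30,960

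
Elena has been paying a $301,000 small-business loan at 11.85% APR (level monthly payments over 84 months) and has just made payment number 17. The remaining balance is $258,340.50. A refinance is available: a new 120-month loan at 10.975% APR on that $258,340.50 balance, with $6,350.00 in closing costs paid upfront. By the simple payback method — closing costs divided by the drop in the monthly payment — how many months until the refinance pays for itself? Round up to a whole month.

Current payment = 301,000 × 11.85%/12 / (1 − (1+0.0098750)^−84) = $5,289.36.
Refinanced payment = 258,340.50 × 0.0091458 / (1 − (1+0.0091458)^−120) = $3,554.99.
Monthly savings = $5,289.36 − $3,554.99 = $1,734.37.
Break-even = $6,350.00 / $1,734.37 = 3.66 → 4 months.

4 months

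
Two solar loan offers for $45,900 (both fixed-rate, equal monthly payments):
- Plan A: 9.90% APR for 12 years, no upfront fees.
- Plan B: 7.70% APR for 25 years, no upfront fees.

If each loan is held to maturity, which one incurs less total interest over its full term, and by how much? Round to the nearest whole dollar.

Plan A: at 9.90% the monthly rate is 0.0082500, so the payment is 45,900 × 0.0082500 / (1 − 1.0082500^−144) = $545.89.
Total interest on Plan A = 144 × $545.89 − $45,900 = $32,708.16.
Plan B: monthly rate = 7.7%/12 = 0.0064167; payment = 45,900 × 0.0064167 / (1 − (1+0.0064167)^−300) = $345.19.
Total interest on Plan B = 300 × $345.19 − $45,900 = $57,657.00.
Plan A is lower by $24,948.84.

Plan A by $24,949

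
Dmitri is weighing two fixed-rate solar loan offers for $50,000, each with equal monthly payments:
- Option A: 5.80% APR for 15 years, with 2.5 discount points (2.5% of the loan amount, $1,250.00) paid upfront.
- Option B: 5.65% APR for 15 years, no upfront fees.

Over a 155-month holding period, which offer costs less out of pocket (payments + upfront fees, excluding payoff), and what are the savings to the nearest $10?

Option A: monthly rate = 5.8%/12 = 0.0048333; payment = 50,000 × 0.0048333 / (1 − (1+0.0048333)^−180) = $416.54.
Option B: monthly rate = 5.65%/12 = 0.0047083; payment = 50,000 × 0.0047083 / (1 − (1+0.0047083)^−180) = $412.53.
Over 155 months: Option A costs 155 × $416.54 + $1,250.00 = $65,813.70; Option B costs 155 × $412.53 = $63,942.15.
Option B is cheaper by $65,813.70 − $63,942.15 = $1,871.55.

Option B by $1,870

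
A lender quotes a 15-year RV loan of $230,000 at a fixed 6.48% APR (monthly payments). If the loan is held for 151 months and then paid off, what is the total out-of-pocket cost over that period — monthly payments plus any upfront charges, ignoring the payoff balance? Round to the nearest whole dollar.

Monthly rate = 6.48%/12 = 0.0054000; payment = 230,000 × 0.0054000 / (1 − (1+0.0054000)^−180) = $2,001.02.
Total outlay = 151 × $2,001.02 = $302,154.02.

$302,154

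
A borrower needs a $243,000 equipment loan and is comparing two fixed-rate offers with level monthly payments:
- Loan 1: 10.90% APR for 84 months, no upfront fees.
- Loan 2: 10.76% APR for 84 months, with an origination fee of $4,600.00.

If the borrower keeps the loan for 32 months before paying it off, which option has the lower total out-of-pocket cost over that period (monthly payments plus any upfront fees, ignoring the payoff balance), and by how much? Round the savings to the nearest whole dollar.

Loan 1: monthly rate = 10.9%/12 = 0.0090833; payment = 243,000 × 0.0090833 / (1 − (1+0.0090833)^−84) = $4,147.99.
Loan 2: monthly rate = 10.76%/12 = 0.0089667; payment = 243,000 × 0.0089667 / (1 − (1+0.0089667)^−84) = $4,130.15.
Over 32 months: Loan 1 costs 32 × $4,147.99 = $132,735.68; Loan 2 costs 32 × $4,130.15 + $4,600.00 = $136,764.80.
Loan 1 is cheaper by $136,764.80 − $132,735.68 = $4,029.12.

Loan 1 by $4,029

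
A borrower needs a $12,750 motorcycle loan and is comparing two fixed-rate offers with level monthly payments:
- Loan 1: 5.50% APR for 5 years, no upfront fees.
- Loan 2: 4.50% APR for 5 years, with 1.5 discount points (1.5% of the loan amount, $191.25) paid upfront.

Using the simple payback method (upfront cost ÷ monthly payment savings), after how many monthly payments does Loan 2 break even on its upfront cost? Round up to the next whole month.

33 months

Loan 1: monthly rate = 5.5%/12 = 0.0045833; payment = 12,750 × 0.0045833 / (1 − (1+0.0045833)^−60) = $243.54.
Loan 2: at 4.50% the monthly rate is 0.0037500, so the payment is 12,750 × 0.0037500 / (1 − 1.0037500^−60) = $237.70.
Monthly savings = $243.54 − $237.70 = $5.84.
Break-even = $191.25 / $5.84 = 32.75 → 33 months.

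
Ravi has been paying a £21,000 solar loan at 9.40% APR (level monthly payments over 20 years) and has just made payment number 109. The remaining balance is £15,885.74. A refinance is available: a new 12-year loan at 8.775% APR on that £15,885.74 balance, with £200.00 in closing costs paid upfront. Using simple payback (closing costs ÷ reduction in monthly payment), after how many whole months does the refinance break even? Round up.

13 months

Current payment = 21,000 × 9.4%/12 / (1 − (1+0.0078333)^−240) = £194.38.
Refinanced payment = 15,885.74 × 0.0073125 / (1 − (1+0.0073125)^−144) = £178.78.
Monthly savings = £194.38 − £178.78 = £15.60.
Break-even = £200.00 / £15.60 = 12.82 → 13 months.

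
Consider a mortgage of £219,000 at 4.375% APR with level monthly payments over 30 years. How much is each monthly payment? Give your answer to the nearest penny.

Monthly rate = 4.375%/12 = 0.0036458; payment = 219,000 × 0.0036458 / (1 − (1+0.0036458)^−360) = £1,093.43.

£1,093.43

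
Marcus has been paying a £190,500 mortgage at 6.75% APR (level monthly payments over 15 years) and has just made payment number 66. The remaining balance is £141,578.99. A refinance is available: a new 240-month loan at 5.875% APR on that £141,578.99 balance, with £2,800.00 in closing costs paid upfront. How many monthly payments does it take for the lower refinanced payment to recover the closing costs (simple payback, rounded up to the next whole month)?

5 months

Current payment = 190,500 × 6.75%/12 / (1 − (1+0.0056250)^−180) = £1,685.75.
Refinanced payment = 141,578.99 × 0.0048958 / (1 − (1+0.0048958)^−240) = £1,004.13.
Monthly savings = £1,685.75 − £1,004.13 = £681.62.
Break-even = £2,800.00 / £681.62 = 4.11 → 5 months.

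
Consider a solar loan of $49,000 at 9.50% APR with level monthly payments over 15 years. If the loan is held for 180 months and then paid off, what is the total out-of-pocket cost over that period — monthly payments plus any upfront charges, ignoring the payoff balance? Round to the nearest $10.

Monthly rate = 9.5%/12 = 0.0079167; payment = 49,000 × 0.0079167 / (1 − (1+0.0079167)^−180) = $511.67.
Total outlay = 180 × $511.67 = $92,100.60.

$92,100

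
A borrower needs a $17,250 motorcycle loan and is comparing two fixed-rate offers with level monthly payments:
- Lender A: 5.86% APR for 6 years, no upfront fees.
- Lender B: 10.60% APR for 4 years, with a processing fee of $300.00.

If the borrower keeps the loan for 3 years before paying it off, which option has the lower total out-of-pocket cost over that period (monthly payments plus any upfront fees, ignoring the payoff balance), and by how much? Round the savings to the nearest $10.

Lender A: at 5.86% the monthly rate is 0.0048833, so the payment is 17,250 × 0.0048833 / (1 − 1.0048833^−72) = $284.74.
Lender B: monthly rate = 10.6%/12 = 0.0088333; payment = 17,250 × 0.0088333 / (1 − (1+0.0088333)^−48) = $442.49.
Over 36 months: Lender A costs 36 × $284.74 = $10,250.64; Lender B costs 36 × $442.49 + $300.00 = $16,229.64.
Lender A is cheaper by $16,229.64 − $10,250.64 = $5,979.00.

Lender A by $5,980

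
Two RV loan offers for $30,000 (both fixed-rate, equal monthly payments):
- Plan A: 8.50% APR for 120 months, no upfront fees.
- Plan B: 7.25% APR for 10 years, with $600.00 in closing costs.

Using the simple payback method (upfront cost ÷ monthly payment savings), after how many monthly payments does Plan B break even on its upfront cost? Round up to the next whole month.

Plan A: at 8.50% the monthly rate is 0.0070833, so the payment is 30,000 × 0.0070833 / (1 − 1.0070833^−120) = $371.96.
Plan B: monthly rate = 7.25%/12 = 0.0060417; payment = 30,000 × 0.0060417 / (1 − (1+0.0060417)^−120) = $352.20.
Monthly savings = $371.96 − $352.20 = $19.76.
Break-even = $600.00 / $19.76 = 30.36 → 31 months.

31 months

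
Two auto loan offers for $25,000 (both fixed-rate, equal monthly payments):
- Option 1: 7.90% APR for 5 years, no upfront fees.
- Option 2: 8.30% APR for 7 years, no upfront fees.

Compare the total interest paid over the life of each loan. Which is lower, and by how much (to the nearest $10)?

Option 1: monthly rate = 7.9%/12 = 0.0065833; payment = 25,000 × 0.0065833 / (1 − (1+0.0065833)^−60) = $505.71.
Total interest on Option 1 = 60 × $505.71 − $25,000 = $5,342.60.
Option 2: at 8.30% the monthly rate is 0.0069167, so the payment is 25,000 × 0.0069167 / (1 − 1.0069167^−84) = $393.40.
Total interest on Option 2 = 84 × $393.40 − $25,000 = $8,045.60.
Option 1 is lower by $2,703.00.

Option 1 by $2,700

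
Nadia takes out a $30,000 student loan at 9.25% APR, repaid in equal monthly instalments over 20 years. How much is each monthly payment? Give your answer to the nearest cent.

Monthly rate = 9.25%/12 = 0.0077083; payment = 30,000 × 0.0077083 / (1 − (1+0.0077083)^−240) = $274.76.

$274.76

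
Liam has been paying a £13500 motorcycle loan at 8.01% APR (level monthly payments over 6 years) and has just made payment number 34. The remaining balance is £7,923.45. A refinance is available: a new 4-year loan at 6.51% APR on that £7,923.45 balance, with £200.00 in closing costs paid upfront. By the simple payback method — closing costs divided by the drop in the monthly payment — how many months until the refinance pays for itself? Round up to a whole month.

Current payment = 13,500 × 8.01%/12 / (1 − (1+0.0066750)^−72) = £236.76.
Refinanced payment = 7,923.45 × 0.0054250 / (1 − (1+0.0054250)^−48) = £187.94.
Monthly savings = £236.76 − £187.94 = £48.82.
Break-even = £200.00 / £48.82 = 4.10 → 5 months.

5 months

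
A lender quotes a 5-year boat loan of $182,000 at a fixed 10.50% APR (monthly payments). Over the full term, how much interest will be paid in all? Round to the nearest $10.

At 10.50% the monthly rate is 0.0087500, so the payment is 182,000 × 0.0087500 / (1 − 1.0087500^−60) = $3,911.89.
Total paid = 60 × $3,911.89 = $234,713.40; interest = $234,713.40 − $182,000 = $52,713.40.

$52,710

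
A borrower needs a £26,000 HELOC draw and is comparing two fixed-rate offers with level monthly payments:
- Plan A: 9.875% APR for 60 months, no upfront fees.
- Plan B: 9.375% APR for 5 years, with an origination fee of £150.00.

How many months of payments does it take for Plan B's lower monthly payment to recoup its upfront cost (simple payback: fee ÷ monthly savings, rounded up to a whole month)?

24 months

Plan A: at 9.875% the monthly rate is 0.0082292, so the payment is 26,000 × 0.0082292 / (1 − 1.0082292^−60) = £550.83.
Plan B: at 9.375% the monthly rate is 0.0078125, so the payment is 26,000 × 0.0078125 / (1 − 1.0078125^−60) = £544.46.
Monthly savings = £550.83 − £544.46 = £6.37.
Break-even = £150.00 / £6.37 = 23.55 → 24 months.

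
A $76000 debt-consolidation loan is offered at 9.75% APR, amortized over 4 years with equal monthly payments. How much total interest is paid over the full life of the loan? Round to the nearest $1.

At 9.75% the monthly rate is 0.0081250, so the payment is 76,000 × 0.0081250 / (1 − 1.0081250^−48) = $1,918.44.
Total paid = 48 × $1,918.44 = $92,085.12; interest = $92,085.12 − $76,000 = $16,085.12.

$16,085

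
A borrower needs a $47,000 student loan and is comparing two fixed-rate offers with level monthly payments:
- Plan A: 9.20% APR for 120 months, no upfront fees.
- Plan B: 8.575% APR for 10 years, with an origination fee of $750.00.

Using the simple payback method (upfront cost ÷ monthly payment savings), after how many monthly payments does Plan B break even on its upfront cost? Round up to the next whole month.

Plan A: monthly rate = 9.2%/12 = 0.0076667; payment = 47,000 × 0.0076667 / (1 − (1+0.0076667)^−120) = $600.48.
Plan B: at 8.575% the monthly rate is 0.0071458, so the payment is 47,000 × 0.0071458 / (1 − 1.0071458^−120) = $584.62.
Monthly savings = $600.48 − $584.62 = $15.86.
Break-even = $750.00 / $15.86 = 47.29 → 48 months.

48 months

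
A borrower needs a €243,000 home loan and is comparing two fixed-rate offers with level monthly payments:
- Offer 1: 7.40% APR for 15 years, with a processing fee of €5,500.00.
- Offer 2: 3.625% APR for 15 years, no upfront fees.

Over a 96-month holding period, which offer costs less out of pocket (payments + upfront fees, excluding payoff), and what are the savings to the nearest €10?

Offer 2 by €52,230

Offer 1: monthly rate = 7.4%/12 = 0.0061667; payment = 243,000 × 0.0061667 / (1 − (1+0.0061667)^−180) = €2,238.85.
Offer 2: monthly rate = 3.625%/12 = 0.0030208; payment = 243,000 × 0.0030208 / (1 − (1+0.0030208)^−180) = €1,752.12.
Over 96 months: Offer 1 costs 96 × €2,238.85 + €5,500.00 = €220,429.60; Offer 2 costs 96 × €1,752.12 = €168,203.52.
Offer 2 is cheaper by €220,429.60 − €168,203.52 = €52,226.08.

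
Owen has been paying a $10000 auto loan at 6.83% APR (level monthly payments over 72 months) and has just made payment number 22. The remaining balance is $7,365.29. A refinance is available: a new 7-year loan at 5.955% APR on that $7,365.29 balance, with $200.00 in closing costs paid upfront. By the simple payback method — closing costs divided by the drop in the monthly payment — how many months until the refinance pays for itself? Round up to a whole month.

Current payment = 10,000 × 6.83%/12 / (1 − (1+0.0056917)^−72) = $169.67.
Refinanced payment = 7,365.29 × 0.0049625 / (1 − (1+0.0049625)^−84) = $107.44.
Monthly savings = $169.67 − $107.44 = $62.23.
Break-even = $200.00 / $62.23 = 3.21 → 4 months.

4 months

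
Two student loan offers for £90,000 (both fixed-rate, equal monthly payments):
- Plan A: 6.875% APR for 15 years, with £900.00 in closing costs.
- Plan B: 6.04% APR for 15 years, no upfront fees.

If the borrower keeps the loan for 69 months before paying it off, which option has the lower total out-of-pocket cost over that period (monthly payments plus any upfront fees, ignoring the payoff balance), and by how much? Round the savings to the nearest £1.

Plan A: monthly rate = 6.875%/12 = 0.0057292; payment = 90,000 × 0.0057292 / (1 − (1+0.0057292)^−180) = £802.67.
Plan B: monthly rate = 6.04%/12 = 0.0050333; payment = 90,000 × 0.0050333 / (1 − (1+0.0050333)^−180) = £761.42.
Over 69 months: Plan A costs 69 × £802.67 + £900.00 = £56,284.23; Plan B costs 69 × £761.42 = £52,537.98.
Plan B is cheaper by £56,284.23 − £52,537.98 = £3,746.25.

Plan B by £3,746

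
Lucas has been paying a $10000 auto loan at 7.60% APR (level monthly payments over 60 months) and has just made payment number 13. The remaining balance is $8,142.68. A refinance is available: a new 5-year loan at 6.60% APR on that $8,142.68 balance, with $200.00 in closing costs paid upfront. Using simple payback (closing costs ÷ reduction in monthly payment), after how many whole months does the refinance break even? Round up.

5 months

Current payment = 10,000 × 7.6%/12 / (1 − (1+0.0063333)^−60) = $200.86.
Refinanced payment = 8,142.68 × 0.0055000 / (1 − (1+0.0055000)^−60) = $159.70.
Monthly savings = $200.86 − $159.70 = $41.16.
Break-even = $200.00 / $41.16 = 4.86 → 5 months.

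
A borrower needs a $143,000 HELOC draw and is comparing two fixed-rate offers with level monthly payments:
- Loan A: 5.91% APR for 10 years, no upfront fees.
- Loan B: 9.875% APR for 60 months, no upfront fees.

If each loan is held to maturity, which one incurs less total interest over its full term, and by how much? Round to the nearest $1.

Loan B by $7,964

Loan A: at 5.91% the monthly rate is 0.0049250, so the payment is 143,000 × 0.0049250 / (1 − 1.0049250^−120) = $1,581.14.
Total interest on Loan A = 120 × $1,581.14 − $143,000 = $46,736.80.
Loan B: monthly rate = 9.875%/12 = 0.0082292; payment = 143,000 × 0.0082292 / (1 − (1+0.0082292)^−60) = $3,029.54.
Total interest on Loan B = 60 × $3,029.54 − $143,000 = $38,772.40.
Loan B is lower by $7,964.40.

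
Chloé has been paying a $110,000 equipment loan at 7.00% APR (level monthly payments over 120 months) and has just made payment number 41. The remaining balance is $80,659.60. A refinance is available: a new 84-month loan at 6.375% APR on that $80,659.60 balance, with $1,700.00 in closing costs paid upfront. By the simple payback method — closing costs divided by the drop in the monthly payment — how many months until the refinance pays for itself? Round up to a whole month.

21 months

Current payment = 110,000 × 7%/12 / (1 − (1+0.0058333)^−120) = $1,277.19.
Refinanced payment = 80,659.60 × 0.0053125 / (1 − (1+0.0053125)^−84) = $1,192.87.
Monthly savings = $1,277.19 − $1,192.87 = $84.32.
Break-even = $1,700.00 / $84.32 = 20.16 → 21 months.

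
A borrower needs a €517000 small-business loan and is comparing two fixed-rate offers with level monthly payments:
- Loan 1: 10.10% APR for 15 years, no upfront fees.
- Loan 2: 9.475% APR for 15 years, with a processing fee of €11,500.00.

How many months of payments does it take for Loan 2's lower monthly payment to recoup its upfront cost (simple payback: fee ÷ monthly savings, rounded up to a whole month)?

59 months

Loan 1: monthly rate = 10.1%/12 = 0.0084167; payment = 517,000 × 0.0084167 / (1 − (1+0.0084167)^−180) = €5,587.38.
Loan 2: at 9.475% the monthly rate is 0.0078958, so the payment is 517,000 × 0.0078958 / (1 − 1.0078958^−180) = €5,390.85.
Monthly savings = €5,587.38 − €5,390.85 = €196.53.
Break-even = €11,500.00 / €196.53 = 58.52 → 59 months.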